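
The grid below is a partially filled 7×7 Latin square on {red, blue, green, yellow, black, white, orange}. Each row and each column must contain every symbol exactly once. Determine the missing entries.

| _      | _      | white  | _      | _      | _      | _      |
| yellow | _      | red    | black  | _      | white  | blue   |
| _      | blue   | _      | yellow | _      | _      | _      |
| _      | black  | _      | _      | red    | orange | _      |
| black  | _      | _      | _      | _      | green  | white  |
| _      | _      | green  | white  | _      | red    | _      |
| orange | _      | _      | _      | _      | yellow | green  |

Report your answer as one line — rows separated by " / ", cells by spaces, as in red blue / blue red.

red green white orange yellow blue black / yellow orange red black green white blue / green blue orange yellow white black red / white black blue green red orange yellow / black red yellow blue orange green white / blue yellow green white black red orange / orange white black red blue yellow green

(r3,c6): row 3 has {blue,yellow}; column 6 has {red,green,yellow,white,orange}, so it must be black.
(r4,c7): row 4 has {red,black,orange}; column 7 has {blue,green,white}, so it must be yellow.
(r6,c1): row 6 has {red,green,white}; column 1 has {yellow,black,orange}, so it must be blue.
(r1,c6): row 1 has {white}; column 6 has {red,green,yellow,black,white,orange}, so it must be blue.
(r3,c3): row 3 has {blue,yellow,black}; column 3 has {red,green,white}, so it must be orange.
(r3,c7): row 3 has {blue,yellow,black,orange}; column 7 has {blue,green,yellow,white}, so it must be red.
(r4,c3): row 4 has {red,yellow,black,orange}; column 3 has {red,green,white,orange}, so it must be blue.
(r4,c4): row 4 has {red,blue,yellow,black,orange}; column 4 has {yellow,black,white}, so it must be green.
(r5,c3): row 5 has {green,black,white}; column 3 has {red,blue,green,white,orange}, so it must be yellow.
(r7,c3): row 7 has {green,yellow,orange}; column 3 has {red,blue,green,yellow,white,orange}, so it must be black.
(r4,c1): row 4 has {red,blue,green,yellow,black,orange}; column 1 has {blue,yellow,black,orange}, so it must be white.
(r3,c1): row 3 has {red,blue,yellow,black,orange}; column 1 has {blue,yellow,black,white,orange}, so it must be green.
(r3,c5): row 3 has {red,blue,green,yellow,black,orange}; column 5 has {red}, so it must be white.
(r7,c5): row 7 has {green,yellow,black,orange}; column 5 has {red,white}, so it must be blue.
(r1,c1): row 1 has {blue,white}; column 1 has {blue,green,yellow,black,white,orange}, so it must be red.
(r1,c4): row 1 has {red,blue,white}; column 4 has {green,yellow,black,white}, so it must be orange.
(r1,c7): row 1 has {red,blue,white,orange}; column 7 has {red,blue,green,yellow,white}, so it must be black.
(r5,c5): row 5 has {green,yellow,black,white}; column 5 has {red,blue,white}, so it must be orange.
(r6,c7): row 6 has {red,blue,green,white}; column 7 has {red,blue,green,yellow,black,white}, so it must be orange.
(r7,c4): row 7 has {blue,green,yellow,black,orange}; column 4 has {green,yellow,black,white,orange}, so it must be red.
(r2,c5): row 2 has {red,blue,yellow,black,white}; column 5 has {red,blue,white,orange}, so it must be green.
(r5,c2): row 5 has {green,yellow,black,white,orange}; column 2 has {blue,black}, so it must be red.
(r5,c4): row 5 has {red,green,yellow,black,white,orange}; column 4 has {red,green,yellow,black,white,orange}, so it must be blue.
(r6,c2): row 6 has {red,blue,green,white,orange}; column 2 has {red,blue,black}, so it must be yellow.
(r6,c5): row 6 has {red,blue,green,yellow,white,orange}; column 5 has {red,blue,green,white,orange}, so it must be black.
(r7,c2): row 7 has {red,blue,green,yellow,black,orange}; column 2 has {red,blue,yellow,black}, so it must be white.
(r1,c2): row 1 has {red,blue,black,white,orange}; column 2 has {red,blue,yellow,black,white}, so it must be green.
(r1,c5): row 1 has {red,blue,green,black,white,orange}; column 5 has {red,blue,green,black,white,orange}, so it must be yellow.
(r2,c2): row 2 has {red,blue,green,yellow,black,white}; column 2 has {red,blue,green,yellow,black,white}, so it must be orange.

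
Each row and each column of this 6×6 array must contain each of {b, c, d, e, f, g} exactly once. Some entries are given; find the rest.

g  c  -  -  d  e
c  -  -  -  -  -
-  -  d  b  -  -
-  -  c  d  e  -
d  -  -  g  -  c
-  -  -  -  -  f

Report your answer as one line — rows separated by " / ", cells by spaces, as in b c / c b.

g c b f d e / c b g e f d / e f d b c g / f g c d e b / d e f g b c / b d e c g f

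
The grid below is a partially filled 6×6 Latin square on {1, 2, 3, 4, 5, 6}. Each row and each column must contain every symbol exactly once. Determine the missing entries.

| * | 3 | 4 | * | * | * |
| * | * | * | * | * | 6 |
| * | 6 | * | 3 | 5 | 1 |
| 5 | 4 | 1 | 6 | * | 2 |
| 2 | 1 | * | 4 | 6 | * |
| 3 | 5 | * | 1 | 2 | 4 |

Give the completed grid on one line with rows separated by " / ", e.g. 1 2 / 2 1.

6 3 4 2 1 5 / 1 2 3 5 4 6 / 4 6 2 3 5 1 / 5 4 1 6 3 2 / 2 1 5 4 6 3 / 3 5 6 1 2 4

(r1,c5): row 1 has {3,4}; column 5 has {2,5,6}, so it must be 1.
(r1,c6): row 1 has {1,3,4}; column 6 has {1,2,4,6}, so it must be 5.
(r2,c2): row 2 has {6}; column 2 has {1,3,4,5,6}, so it must be 2.
(r2,c4): row 2 has {2,6}; column 4 has {1,3,4,6}, so it must be 5.
(r3,c1): row 3 has {1,3,5,6}; column 1 has {2,3,5}, so it must be 4.
(r3,c3): row 3 has {1,3,4,5,6}; column 3 has {1,4}, so it must be 2.
(r4,c5): row 4 has {1,2,4,5,6}; column 5 has {1,2,5,6}, so it must be 3.
(r5,c6): row 5 has {1,2,4,6}; column 6 has {1,2,4,5,6}, so it must be 3.
(r6,c3): row 6 has {1,2,3,4,5}; column 3 has {1,2,4}, so it must be 6.
(r1,c1): row 1 has {1,3,4,5}; column 1 has {2,3,4,5}, so it must be 6.
(r1,c4): row 1 has {1,3,4,5,6}; column 4 has {1,3,4,5,6}, so it must be 2.
(r2,c1): row 2 has {2,5,6}; column 1 has {2,3,4,5,6}, so it must be 1.
(r2,c3): row 2 has {1,2,5,6}; column 3 has {1,2,4,6}, so it must be 3.
(r2,c5): row 2 has {1,2,3,5,6}; column 5 has {1,2,3,5,6}, so it must be 4.
(r5,c3): row 5 has {1,2,3,4,6}; column 3 has {1,2,3,4,6}, so it must be 5.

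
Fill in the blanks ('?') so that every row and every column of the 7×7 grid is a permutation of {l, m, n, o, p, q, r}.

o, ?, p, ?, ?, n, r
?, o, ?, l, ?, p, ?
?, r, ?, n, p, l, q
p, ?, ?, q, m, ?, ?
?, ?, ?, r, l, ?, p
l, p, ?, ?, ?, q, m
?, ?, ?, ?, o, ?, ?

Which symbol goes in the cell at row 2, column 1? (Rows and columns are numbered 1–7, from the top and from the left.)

q

(r1,c4) = m
(r1,c5) = q
(r2,c7) = n
(r3,c1) = m
(r3,c3) = o
(r6,c4) = o
(r7,c4) = p
(r7,c7) = l
(r1,c2) = l
(r2,c5) = r
(r4,c2) = n
(r4,c7) = o
(r6,c5) = n
(r2,c1) = q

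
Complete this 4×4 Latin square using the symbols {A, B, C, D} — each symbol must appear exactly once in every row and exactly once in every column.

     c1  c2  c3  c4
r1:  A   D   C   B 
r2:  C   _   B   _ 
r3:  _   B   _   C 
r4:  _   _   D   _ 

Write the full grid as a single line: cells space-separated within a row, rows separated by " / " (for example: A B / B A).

(r2,c2): row 2 has {B,C}; column 2 has {B,D}, so it must be A.
(r2,c4): row 2 has {A,B,C}; column 4 has {B,C}, so it must be D.
(r3,c1): row 3 has {B,C}; column 1 has {A,C}, so it must be D.
(r3,c3): row 3 has {B,C,D}; column 3 has {B,C,D}, so it must be A.
(r4,c1): row 4 has {D}; column 1 has {A,C,D}, so it must be B.
(r4,c2): row 4 has {B,D}; column 2 has {A,B,D}, so it must be C.
(r4,c4): row 4 has {B,C,D}; column 4 has {B,C,D}, so it must be A.

A D C B / C A B D / D B A C / B C D A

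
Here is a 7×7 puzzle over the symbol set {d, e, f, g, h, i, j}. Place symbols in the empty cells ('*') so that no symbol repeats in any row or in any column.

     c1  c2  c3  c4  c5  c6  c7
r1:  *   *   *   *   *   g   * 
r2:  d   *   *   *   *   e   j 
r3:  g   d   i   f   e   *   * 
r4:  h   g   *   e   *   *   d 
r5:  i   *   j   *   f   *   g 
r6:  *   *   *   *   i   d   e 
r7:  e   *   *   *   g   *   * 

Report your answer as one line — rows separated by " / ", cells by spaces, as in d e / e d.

j i e h d g f / d f g i h e j / g d i f e j h / h g f e j i d / i e j d f h g / f j h g i d e / e h d j g f i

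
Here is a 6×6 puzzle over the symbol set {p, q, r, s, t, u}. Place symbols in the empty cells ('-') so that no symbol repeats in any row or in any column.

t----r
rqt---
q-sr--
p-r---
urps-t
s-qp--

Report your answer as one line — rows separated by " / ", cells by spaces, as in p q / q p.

(r1,c3) = u
(r1,c4) = q
(r2,c4) = u
(r4,c4) = t
(r5,c5) = q
(r6,c6) = u
(r3,c6) = p
(r6,c2) = t
(r6,c5) = r
(r2,c6) = s
(r3,c2) = u
(r3,c5) = t
(r4,c2) = s
(r4,c5) = u
(r4,c6) = q
(r1,c2) = p
(r1,c5) = s
(r2,c5) = p

t p u q s r / r q t u p s / q u s r t p / p s r t u q / u r p s q t / s t q p r u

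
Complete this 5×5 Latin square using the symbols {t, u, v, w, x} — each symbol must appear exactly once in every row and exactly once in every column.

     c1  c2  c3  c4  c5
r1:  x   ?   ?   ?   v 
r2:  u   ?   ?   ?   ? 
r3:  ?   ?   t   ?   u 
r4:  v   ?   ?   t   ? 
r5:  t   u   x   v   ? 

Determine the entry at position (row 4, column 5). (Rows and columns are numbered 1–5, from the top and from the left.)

(r3,c1) = w
(r3,c4) = x
(r5,c5) = w
(r2,c4) = w
(r3,c2) = v
(r4,c5) = x

x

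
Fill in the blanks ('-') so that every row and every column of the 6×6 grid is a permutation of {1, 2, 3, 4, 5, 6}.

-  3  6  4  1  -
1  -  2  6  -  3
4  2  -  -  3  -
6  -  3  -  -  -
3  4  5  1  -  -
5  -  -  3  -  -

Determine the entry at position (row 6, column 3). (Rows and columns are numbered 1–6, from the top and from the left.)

(r1,c1) = 2
(r1,c6) = 5
(r2,c2) = 5
(r2,c5) = 4
(r3,c3) = 1
(r3,c4) = 5
(r3,c6) = 6
(r4,c2) = 1
(r4,c4) = 2
(r4,c5) = 5
(r4,c6) = 4
(r5,c6) = 2
(r6,c2) = 6
(r6,c3) = 4

4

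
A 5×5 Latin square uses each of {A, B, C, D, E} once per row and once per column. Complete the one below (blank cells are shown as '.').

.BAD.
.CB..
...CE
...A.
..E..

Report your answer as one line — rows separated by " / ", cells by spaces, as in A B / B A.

At row 1, column 5: row 1 has {A,B,D}; column 5 has {E}; that leaves C.
At row 2, column 4: row 2 has {B,C}; column 4 has {A,C,D}; that leaves E.
At row 3, column 3: row 3 has {C,E}; column 3 has {A,B,E}; that leaves D.
At row 4, column 3: row 4 has {A}; column 3 has {A,B,D,E}; that leaves C.
At row 5, column 4: row 5 has {E}; column 4 has {A,C,D,E}; that leaves B.
At row 1, column 1: row 1 has {A,B,C,D}; column 1 is empty so far; that leaves E.
At row 3, column 2: row 3 has {C,D,E}; column 2 has {B,C}; that leaves A.
At row 5, column 2: row 5 has {B,E}; column 2 has {A,B,C}; that leaves D.
At row 5, column 5: row 5 has {B,D,E}; column 5 has {C,E}; that leaves A.
At row 2, column 5: row 2 has {B,C,E}; column 5 has {A,C,E}; that leaves D.
At row 3, column 1: row 3 has {A,C,D,E}; column 1 has {E}; that leaves B.
At row 4, column 1: row 4 has {A,C}; column 1 has {B,E}; that leaves D.
At row 4, column 2: row 4 has {A,C,D}; column 2 has {A,B,C,D}; that leaves E.
At row 4, column 5: row 4 has {A,C,D,E}; column 5 has {A,C,D,E}; that leaves B.
At row 5, column 1: row 5 has {A,B,D,E}; column 1 has {B,D,E}; that leaves C.
At row 2, column 1: row 2 has {B,C,D,E}; column 1 has {B,C,D,E}; that leaves A.

E B A D C / A C B E D / B A D C E / D E C A B / C D E B A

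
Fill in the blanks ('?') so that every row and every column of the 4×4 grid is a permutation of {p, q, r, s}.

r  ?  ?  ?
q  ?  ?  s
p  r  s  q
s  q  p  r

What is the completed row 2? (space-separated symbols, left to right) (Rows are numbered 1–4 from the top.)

q p r s

(r1,c3) = q
(r1,c4) = p
(r2,c2) = p
(r2,c3) = r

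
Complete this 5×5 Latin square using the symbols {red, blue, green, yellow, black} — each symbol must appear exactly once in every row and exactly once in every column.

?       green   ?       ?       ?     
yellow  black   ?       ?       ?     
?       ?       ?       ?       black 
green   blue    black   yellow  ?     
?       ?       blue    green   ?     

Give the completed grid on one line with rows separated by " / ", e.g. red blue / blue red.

Cell (r4,c5): row 4 has {blue,green,yellow,black}; column 5 has {black} → red.
Cell (r5,c5): row 5 has {blue,green}; column 5 has {red,black} → yellow.
Cell (r1,c5): row 1 has {green}; column 5 has {red,yellow,black} → blue.
Cell (r2,c5): row 2 has {yellow,black}; column 5 has {red,blue,yellow,black} → green.
Cell (r5,c2): row 5 has {blue,green,yellow}; column 2 has {blue,green,black} → red.
Cell (r2,c3): row 2 has {green,yellow,black}; column 3 has {blue,black} → red.
Cell (r2,c4): row 2 has {red,green,yellow,black}; column 4 has {green,yellow} → blue.
Cell (r3,c2): row 3 has {black}; column 2 has {red,blue,green,black} → yellow.
Cell (r3,c3): row 3 has {yellow,black}; column 3 has {red,blue,black} → green.
Cell (r3,c4): row 3 has {green,yellow,black}; column 4 has {blue,green,yellow} → red.
Cell (r5,c1): row 5 has {red,blue,green,yellow}; column 1 has {green,yellow} → black.
Cell (r1,c1): row 1 has {blue,green}; column 1 has {green,yellow,black} → red.
Cell (r1,c3): row 1 has {red,blue,green}; column 3 has {red,blue,green,black} → yellow.
Cell (r1,c4): row 1 has {red,blue,green,yellow}; column 4 has {red,blue,green,yellow} → black.
Cell (r3,c1): row 3 has {red,green,yellow,black}; column 1 has {red,green,yellow,black} → blue.

red green yellow black blue / yellow black red blue green / blue yellow green red black / green blue black yellow red / black red blue green yellow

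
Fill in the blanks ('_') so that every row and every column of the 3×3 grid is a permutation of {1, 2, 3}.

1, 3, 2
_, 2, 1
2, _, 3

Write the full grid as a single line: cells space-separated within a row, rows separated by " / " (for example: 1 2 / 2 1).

1 3 2 / 3 2 1 / 2 1 3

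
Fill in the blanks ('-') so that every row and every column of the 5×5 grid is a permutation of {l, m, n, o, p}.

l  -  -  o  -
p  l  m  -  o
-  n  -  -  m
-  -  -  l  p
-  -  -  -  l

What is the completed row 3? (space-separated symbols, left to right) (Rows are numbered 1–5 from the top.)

(r1,c5) = n
(r2,c4) = n
(r3,c1) = o
(r3,c4) = p
(r5,c4) = m
(r1,c3) = p
(r3,c3) = l

o n l p m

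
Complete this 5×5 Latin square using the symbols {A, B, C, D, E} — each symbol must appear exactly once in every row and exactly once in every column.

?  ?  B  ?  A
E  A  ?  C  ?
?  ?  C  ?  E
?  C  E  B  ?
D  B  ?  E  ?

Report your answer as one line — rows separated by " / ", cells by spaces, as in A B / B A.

C E B D A / E A D C B / B D C A E / A C E B D / D B A E C

(r1,c1) = C
(r1,c4) = D
(r2,c3) = D
(r2,c5) = B
(r3,c2) = D
(r3,c4) = A
(r4,c1) = A
(r4,c5) = D
(r5,c3) = A
(r5,c5) = C
(r1,c2) = E
(r3,c1) = B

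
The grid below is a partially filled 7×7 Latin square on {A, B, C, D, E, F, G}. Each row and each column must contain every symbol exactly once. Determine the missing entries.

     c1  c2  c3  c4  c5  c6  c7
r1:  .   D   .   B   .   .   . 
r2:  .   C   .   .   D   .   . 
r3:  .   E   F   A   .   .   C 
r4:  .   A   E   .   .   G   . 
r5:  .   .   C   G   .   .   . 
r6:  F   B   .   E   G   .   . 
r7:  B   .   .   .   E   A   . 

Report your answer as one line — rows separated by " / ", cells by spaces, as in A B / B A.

E D G B C F A / A C B F D E G / G E F A B D C / C A E D F G B / D F C G A B E / F B A E G C D / B G D C E A F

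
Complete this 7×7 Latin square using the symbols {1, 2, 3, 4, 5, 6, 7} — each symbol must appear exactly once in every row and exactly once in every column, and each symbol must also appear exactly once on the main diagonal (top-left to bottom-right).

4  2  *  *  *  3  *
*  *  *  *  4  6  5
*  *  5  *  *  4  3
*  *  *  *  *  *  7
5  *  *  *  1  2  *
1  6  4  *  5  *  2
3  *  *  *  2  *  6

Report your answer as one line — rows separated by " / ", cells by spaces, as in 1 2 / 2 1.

4 2 6 5 7 3 1 / 7 3 2 1 4 6 5 / 2 1 5 7 6 4 3 / 6 4 1 2 3 5 7 / 5 7 3 6 1 2 4 / 1 6 4 3 5 7 2 / 3 5 7 4 2 1 6

Cell (r1,c7): row 1 has {2,3,4}; column 7 has {2,3,5,6,7} → 1.
Cell (r5,c7): row 5 has {1,2,5}; column 7 has {1,2,3,5,6,7} → 4.
Cell (r6,c6): row 6 has {1,2,4,5,6}; column 6 has {2,3,4,6}; the diagonal has {1,4,5,6} → 7.
Cell (r2,c2): row 2 has {4,5,6}; column 2 has {2,6}; the diagonal has {1,4,5,6,7} → 3.
Cell (r4,c4): row 4 has {7}; column 4 is empty so far; the diagonal has {1,3,4,5,6,7} → 2.
Cell (r5,c2): row 5 has {1,2,4,5}; column 2 has {2,3,6} → 7.
Cell (r6,c4): row 6 has {1,2,4,5,6,7}; column 4 has {2} → 3.
Cell (r3,c2): row 3 has {3,4,5}; column 2 has {2,3,6,7} → 1.
Cell (r4,c1): row 4 has {2,7}; column 1 has {1,3,4,5} → 6.
Cell (r4,c5): row 4 has {2,6,7}; column 5 has {1,2,4,5} → 3.
Cell (r5,c4): row 5 has {1,2,4,5,7}; column 4 has {2,3} → 6.
Cell (r3,c4): row 3 has {1,3,4,5}; column 4 has {2,3,6} → 7.
Cell (r3,c5): row 3 has {1,3,4,5,7}; column 5 has {1,2,3,4,5} → 6.
Cell (r4,c3): row 4 has {2,3,6,7}; column 3 has {4,5} → 1.
Cell (r4,c6): row 4 has {1,2,3,6,7}; column 6 has {2,3,4,6,7} → 5.
Cell (r5,c3): row 5 has {1,2,4,5,6,7}; column 3 has {1,4,5} → 3.
Cell (r7,c3): row 7 has {2,3,6}; column 3 has {1,3,4,5} → 7.
Cell (r7,c6): row 7 has {2,3,6,7}; column 6 has {2,3,4,5,6,7} → 1.
Cell (r1,c3): row 1 has {1,2,3,4}; column 3 has {1,3,4,5,7} → 6.
Cell (r1,c4): row 1 has {1,2,3,4,6}; column 4 has {2,3,6,7} → 5.
Cell (r1,c5): row 1 has {1,2,3,4,5,6}; column 5 has {1,2,3,4,5,6} → 7.
Cell (r2,c3): row 2 has {3,4,5,6}; column 3 has {1,3,4,5,6,7} → 2.
Cell (r2,c4): row 2 has {2,3,4,5,6}; column 4 has {2,3,5,6,7} → 1.
Cell (r3,c1): row 3 has {1,3,4,5,6,7}; column 1 has {1,3,4,5,6} → 2.
Cell (r4,c2): row 4 has {1,2,3,5,6,7}; column 2 has {1,2,3,6,7} → 4.
Cell (r7,c2): row 7 has {1,2,3,6,7}; column 2 has {1,2,3,4,6,7} → 5.
Cell (r7,c4): row 7 has {1,2,3,5,6,7}; column 4 has {1,2,3,5,6,7} → 4.
Cell (r2,c1): row 2 has {1,2,3,4,5,6}; column 1 has {1,2,3,4,5,6} → 7.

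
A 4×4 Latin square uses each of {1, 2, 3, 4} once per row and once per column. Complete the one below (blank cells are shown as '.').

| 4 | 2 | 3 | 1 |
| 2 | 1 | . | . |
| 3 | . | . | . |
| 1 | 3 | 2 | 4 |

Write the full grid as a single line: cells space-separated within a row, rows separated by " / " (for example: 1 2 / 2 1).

4 2 3 1 / 2 1 4 3 / 3 4 1 2 / 1 3 2 4

row 2 has {1,2}; column 3 has {2,3} — only 4 is left for (r2,c3).
row 2 has {1,2,4}; column 4 has {1,4} — only 3 is left for (r2,c4).
row 3 has {3}; column 2 has {1,2,3} — only 4 is left for (r3,c2).
row 3 has {3,4}; column 3 has {2,3,4} — only 1 is left for (r3,c3).
row 3 has {1,3,4}; column 4 has {1,3,4} — only 2 is left for (r3,c4).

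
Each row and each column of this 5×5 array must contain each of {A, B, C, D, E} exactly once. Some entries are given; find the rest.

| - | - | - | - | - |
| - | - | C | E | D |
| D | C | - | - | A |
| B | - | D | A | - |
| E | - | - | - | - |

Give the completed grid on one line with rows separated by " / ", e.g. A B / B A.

row 2 has {C,D,E}; column 1 has {B,D,E} — only A is left for (r2,c1).
row 2 has {A,C,D,E}; column 2 has {C} — only B is left for (r2,c2).
row 3 has {A,C,D}; column 4 has {A,E} — only B is left for (r3,c4).
row 4 has {A,B,D}; column 2 has {B,C} — only E is left for (r4,c2).
row 4 has {A,B,D,E}; column 5 has {A,D} — only C is left for (r4,c5).
row 5 has {E}; column 5 has {A,C,D} — only B is left for (r5,c5).
row 1 is empty so far; column 1 has {A,B,D,E} — only C is left for (r1,c1).
row 1 has {C}; column 4 has {A,B,E} — only D is left for (r1,c4).
row 1 has {C,D}; column 5 has {A,B,C,D} — only E is left for (r1,c5).
row 3 has {A,B,C,D}; column 3 has {C,D} — only E is left for (r3,c3).
row 5 has {B,E}; column 3 has {C,D,E} — only A is left for (r5,c3).
row 5 has {A,B,E}; column 4 has {A,B,D,E} — only C is left for (r5,c4).
row 1 has {C,D,E}; column 2 has {B,C,E} — only A is left for (r1,c2).
row 1 has {A,C,D,E}; column 3 has {A,C,D,E} — only B is left for (r1,c3).
row 5 has {A,B,C,E}; column 2 has {A,B,C,E} — only D is left for (r5,c2).

C A B D E / A B C E D / D C E B A / B E D A C / E D A C B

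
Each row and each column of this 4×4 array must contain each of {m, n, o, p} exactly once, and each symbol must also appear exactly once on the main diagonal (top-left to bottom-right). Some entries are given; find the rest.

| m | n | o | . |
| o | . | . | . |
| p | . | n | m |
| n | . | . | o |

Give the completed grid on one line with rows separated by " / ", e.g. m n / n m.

m n o p / o p m n / p o n m / n m p o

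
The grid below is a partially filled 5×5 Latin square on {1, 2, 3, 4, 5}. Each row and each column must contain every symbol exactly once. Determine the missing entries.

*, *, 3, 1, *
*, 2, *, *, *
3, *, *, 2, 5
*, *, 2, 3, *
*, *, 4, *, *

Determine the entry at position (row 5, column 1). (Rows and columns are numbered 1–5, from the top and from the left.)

2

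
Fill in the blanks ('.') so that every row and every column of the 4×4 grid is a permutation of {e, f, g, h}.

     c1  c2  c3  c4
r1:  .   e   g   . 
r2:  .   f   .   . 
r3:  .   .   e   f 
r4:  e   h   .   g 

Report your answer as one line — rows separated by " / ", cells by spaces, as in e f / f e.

f e g h / g f h e / h g e f / e h f g

(r1,c4): row 1 has {e,g}; column 4 has {f,g}, so it must be h.
(r2,c3): row 2 has {f}; column 3 has {e,g}, so it must be h.
(r2,c4): row 2 has {f,h}; column 4 has {f,g,h}, so it must be e.
(r3,c2): row 3 has {e,f}; column 2 has {e,f,h}, so it must be g.
(r4,c3): row 4 has {e,g,h}; column 3 has {e,g,h}, so it must be f.
(r1,c1): row 1 has {e,g,h}; column 1 has {e}, so it must be f.
(r2,c1): row 2 has {e,f,h}; column 1 has {e,f}, so it must be g.
(r3,c1): row 3 has {e,f,g}; column 1 has {e,f,g}, so it must be h.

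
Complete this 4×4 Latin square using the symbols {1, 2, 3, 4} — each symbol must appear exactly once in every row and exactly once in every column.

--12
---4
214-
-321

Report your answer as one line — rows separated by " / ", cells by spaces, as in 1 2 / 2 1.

At row 1, column 2: row 1 has {1,2}; column 2 has {1,3}; that leaves 4.
At row 2, column 2: row 2 has {4}; column 2 has {1,3,4}; that leaves 2.
At row 2, column 3: row 2 has {2,4}; column 3 has {1,2,4}; that leaves 3.
At row 3, column 4: row 3 has {1,2,4}; column 4 has {1,2,4}; that leaves 3.
At row 4, column 1: row 4 has {1,2,3}; column 1 has {2}; that leaves 4.
At row 1, column 1: row 1 has {1,2,4}; column 1 has {2,4}; that leaves 3.
At row 2, column 1: row 2 has {2,3,4}; column 1 has {2,3,4}; that leaves 1.

3 4 1 2 / 1 2 3 4 / 2 1 4 3 / 4 3 2 1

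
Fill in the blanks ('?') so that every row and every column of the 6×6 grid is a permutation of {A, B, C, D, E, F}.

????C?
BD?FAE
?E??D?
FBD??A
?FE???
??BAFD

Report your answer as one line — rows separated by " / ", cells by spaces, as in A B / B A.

D A F E C B / B D C F A E / C E A B D F / F B D C E A / A F E D B C / E C B A F D

Cell (r1,c2): row 1 has {C}; column 2 has {B,D,E,F} → A.
Cell (r1,c3): row 1 has {A,C}; column 3 has {B,D,E} → F.
Cell (r1,c6): row 1 has {A,C,F}; column 6 has {A,D,E} → B.
Cell (r2,c3): row 2 has {A,B,D,E,F}; column 3 has {B,D,E,F} → C.
Cell (r3,c3): row 3 has {D,E}; column 3 has {B,C,D,E,F} → A.
Cell (r4,c5): row 4 has {A,B,D,F}; column 5 has {A,C,D,F} → E.
Cell (r5,c5): row 5 has {E,F}; column 5 has {A,C,D,E,F} → B.
Cell (r5,c6): row 5 has {B,E,F}; column 6 has {A,B,D,E} → C.
Cell (r6,c2): row 6 has {A,B,D,F}; column 2 has {A,B,D,E,F} → C.
Cell (r3,c1): row 3 has {A,D,E}; column 1 has {B,F} → C.
Cell (r3,c4): row 3 has {A,C,D,E}; column 4 has {A,F} → B.
Cell (r3,c6): row 3 has {A,B,C,D,E}; column 6 has {A,B,C,D,E} → F.
Cell (r4,c4): row 4 has {A,B,D,E,F}; column 4 has {A,B,F} → C.
Cell (r5,c4): row 5 has {B,C,E,F}; column 4 has {A,B,C,F} → D.
Cell (r6,c1): row 6 has {A,B,C,D,F}; column 1 has {B,C,F} → E.
Cell (r1,c1): row 1 has {A,B,C,F}; column 1 has {B,C,E,F} → D.
Cell (r1,c4): row 1 has {A,B,C,D,F}; column 4 has {A,B,C,D,F} → E.
Cell (r5,c1): row 5 has {B,C,D,E,F}; column 1 has {B,C,D,E,F} → A.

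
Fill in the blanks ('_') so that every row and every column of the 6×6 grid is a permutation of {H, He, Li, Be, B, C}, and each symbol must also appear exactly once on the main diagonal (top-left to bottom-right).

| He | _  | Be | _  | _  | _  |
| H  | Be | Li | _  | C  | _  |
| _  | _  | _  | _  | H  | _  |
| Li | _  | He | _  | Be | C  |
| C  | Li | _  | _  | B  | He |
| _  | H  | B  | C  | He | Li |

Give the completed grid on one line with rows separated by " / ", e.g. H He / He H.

He C Be B Li H / H Be Li He C B / B He C Li H Be / Li B He H Be C / C Li H Be B He / Be H B C He Li

(r1,c5) = Li
(r2,c6) = B
(r3,c3) = C
(r3,c6) = Be
(r4,c2) = B
(r4,c4) = H
(r5,c3) = H
(r5,c4) = Be
(r6,c1) = Be
(r1,c2) = C
(r1,c4) = B
(r1,c6) = H
(r2,c4) = He
(r3,c1) = B
(r3,c2) = He
(r3,c4) = Li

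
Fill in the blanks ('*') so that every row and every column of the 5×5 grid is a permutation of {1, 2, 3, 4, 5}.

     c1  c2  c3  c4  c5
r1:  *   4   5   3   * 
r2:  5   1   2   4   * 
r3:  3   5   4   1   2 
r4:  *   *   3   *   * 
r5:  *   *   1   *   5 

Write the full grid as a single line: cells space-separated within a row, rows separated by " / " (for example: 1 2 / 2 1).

At row 1, column 5: row 1 has {3,4,5}; column 5 has {2,5}; that leaves 1.
At row 2, column 5: row 2 has {1,2,4,5}; column 5 has {1,2,5}; that leaves 3.
At row 4, column 2: row 4 has {3}; column 2 has {1,4,5}; that leaves 2.
At row 4, column 4: row 4 has {2,3}; column 4 has {1,3,4}; that leaves 5.
At row 4, column 5: row 4 has {2,3,5}; column 5 has {1,2,3,5}; that leaves 4.
At row 5, column 2: row 5 has {1,5}; column 2 has {1,2,4,5}; that leaves 3.
At row 5, column 4: row 5 has {1,3,5}; column 4 has {1,3,4,5}; that leaves 2.
At row 1, column 1: row 1 has {1,3,4,5}; column 1 has {3,5}; that leaves 2.
At row 4, column 1: row 4 has {2,3,4,5}; column 1 has {2,3,5}; that leaves 1.
At row 5, column 1: row 5 has {1,2,3,5}; column 1 has {1,2,3,5}; that leaves 4.

2 4 5 3 1 / 5 1 2 4 3 / 3 5 4 1 2 / 1 2 3 5 4 / 4 3 1 2 5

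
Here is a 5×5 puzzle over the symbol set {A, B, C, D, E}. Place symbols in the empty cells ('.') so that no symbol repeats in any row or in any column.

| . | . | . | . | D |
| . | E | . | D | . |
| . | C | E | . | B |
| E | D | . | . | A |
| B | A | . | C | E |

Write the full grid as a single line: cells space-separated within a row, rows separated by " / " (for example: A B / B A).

C B A E D / A E B D C / D C E A B / E D C B A / B A D C E

(r1,c2) = B
(r2,c5) = C
(r3,c4) = A
(r4,c4) = B
(r5,c3) = D
(r1,c4) = E
(r2,c1) = A
(r2,c3) = B
(r3,c1) = D
(r4,c3) = C
(r1,c1) = C
(r1,c3) = A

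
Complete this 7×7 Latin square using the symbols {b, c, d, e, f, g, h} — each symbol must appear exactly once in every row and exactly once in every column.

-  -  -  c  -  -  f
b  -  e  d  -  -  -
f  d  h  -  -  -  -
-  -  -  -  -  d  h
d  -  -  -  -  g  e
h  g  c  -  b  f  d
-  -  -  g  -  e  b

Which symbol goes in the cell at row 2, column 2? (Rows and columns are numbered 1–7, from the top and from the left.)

(r6,c4) = e
(r7,c1) = c
(r3,c4) = b
(r3,c6) = c
(r3,c7) = g
(r4,c4) = f
(r5,c4) = h
(r2,c6) = h
(r2,c7) = c
(r3,c5) = e
(r1,c6) = b
(r2,c2) = f

f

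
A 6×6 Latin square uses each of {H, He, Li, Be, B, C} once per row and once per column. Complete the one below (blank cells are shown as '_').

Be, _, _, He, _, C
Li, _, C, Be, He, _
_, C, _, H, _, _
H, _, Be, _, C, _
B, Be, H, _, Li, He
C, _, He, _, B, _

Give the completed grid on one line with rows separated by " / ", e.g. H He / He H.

Cell (r1,c5): row 1 has {He,Be,C}; column 5 has {He,Li,B,C} → H.
Cell (r3,c1): row 3 has {H,C}; column 1 has {H,Li,Be,B,C} → He.
Cell (r3,c5): row 3 has {H,He,C}; column 5 has {H,He,Li,B,C} → Be.
Cell (r5,c4): row 5 has {H,He,Li,Be,B}; column 4 has {H,He,Be} → C.
Cell (r6,c4): row 6 has {He,B,C}; column 4 has {H,He,Be,C} → Li.
Cell (r4,c4): row 4 has {H,Be,C}; column 4 has {H,He,Li,Be,C} → B.
Cell (r4,c6): row 4 has {H,Be,B,C}; column 6 has {He,C} → Li.
Cell (r6,c2): row 6 has {He,Li,B,C}; column 2 has {Be,C} → H.
Cell (r6,c6): row 6 has {H,He,Li,B,C}; column 6 has {He,Li,C} → Be.
Cell (r2,c2): row 2 has {He,Li,Be,C}; column 2 has {H,Be,C} → B.
Cell (r2,c6): row 2 has {He,Li,Be,B,C}; column 6 has {He,Li,Be,C} → H.
Cell (r3,c6): row 3 has {H,He,Be,C}; column 6 has {H,He,Li,Be,C} → B.
Cell (r4,c2): row 4 has {H,Li,Be,B,C}; column 2 has {H,Be,B,C} → He.
Cell (r1,c2): row 1 has {H,He,Be,C}; column 2 has {H,He,Be,B,C} → Li.
Cell (r1,c3): row 1 has {H,He,Li,Be,C}; column 3 has {H,He,Be,C} → B.
Cell (r3,c3): row 3 has {H,He,Be,B,C}; column 3 has {H,He,Be,B,C} → Li.

Be Li B He H C / Li B C Be He H / He C Li H Be B / H He Be B C Li / B Be H C Li He / C H He Li B Be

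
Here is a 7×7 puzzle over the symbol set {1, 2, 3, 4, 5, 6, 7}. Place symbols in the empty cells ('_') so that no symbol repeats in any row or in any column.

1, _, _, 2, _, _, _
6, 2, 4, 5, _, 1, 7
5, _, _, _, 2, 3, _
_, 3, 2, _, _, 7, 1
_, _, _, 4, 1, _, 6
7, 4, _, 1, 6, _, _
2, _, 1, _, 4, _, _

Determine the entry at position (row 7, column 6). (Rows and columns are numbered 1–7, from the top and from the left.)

6

(r2,c5) = 3
(r3,c7) = 4
(r4,c1) = 4
(r4,c4) = 6
(r4,c5) = 5
(r5,c1) = 3
(r1,c5) = 7
(r3,c4) = 7
(r7,c4) = 3
(r7,c7) = 5
(r1,c7) = 3
(r3,c3) = 6
(r6,c7) = 2
(r7,c6) = 6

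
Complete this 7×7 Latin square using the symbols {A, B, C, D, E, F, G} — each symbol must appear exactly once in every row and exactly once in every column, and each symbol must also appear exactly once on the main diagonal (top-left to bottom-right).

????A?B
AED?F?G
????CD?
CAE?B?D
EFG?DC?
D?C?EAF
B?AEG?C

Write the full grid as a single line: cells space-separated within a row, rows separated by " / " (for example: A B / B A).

(r1,c3): row 1 has {A,B}; column 3 has {A,C,D,E,G}, so it must be F.
(r2,c6): row 2 has {A,D,E,F,G}; column 6 has {A,C,D}, so it must be B.
(r3,c3): row 3 has {C,D}; column 3 has {A,C,D,E,F,G}; the diagonal has {A,C,D,E}, so it must be B.
(r5,c7): row 5 has {C,D,E,F,G}; column 7 has {B,C,D,F,G}, so it must be A.
(r7,c2): row 7 has {A,B,C,E,G}; column 2 has {A,E,F}, so it must be D.
(r7,c6): row 7 has {A,B,C,D,E,G}; column 6 has {A,B,C,D}, so it must be F.
(r1,c1): row 1 has {A,B,F}; column 1 has {A,B,C,D,E}; the diagonal has {A,B,C,D,E}, so it must be G.
(r1,c2): row 1 has {A,B,F,G}; column 2 has {A,D,E,F}, so it must be C.
(r1,c4): row 1 has {A,B,C,F,G}; column 4 has {E}, so it must be D.
(r1,c6): row 1 has {A,B,C,D,F,G}; column 6 has {A,B,C,D,F}, so it must be E.
(r2,c4): row 2 has {A,B,D,E,F,G}; column 4 has {D,E}, so it must be C.
(r3,c1): row 3 has {B,C,D}; column 1 has {A,B,C,D,E,G}, so it must be F.
(r3,c2): row 3 has {B,C,D,F}; column 2 has {A,C,D,E,F}, so it must be G.
(r3,c4): row 3 has {B,C,D,F,G}; column 4 has {C,D,E}, so it must be A.
(r3,c7): row 3 has {A,B,C,D,F,G}; column 7 has {A,B,C,D,F,G}, so it must be E.
(r4,c4): row 4 has {A,B,C,D,E}; column 4 has {A,C,D,E}; the diagonal has {A,B,C,D,E,G}, so it must be F.
(r4,c6): row 4 has {A,B,C,D,E,F}; column 6 has {A,B,C,D,E,F}, so it must be G.
(r5,c4): row 5 has {A,C,D,E,F,G}; column 4 has {A,C,D,E,F}, so it must be B.
(r6,c2): row 6 has {A,C,D,E,F}; column 2 has {A,C,D,E,F,G}, so it must be B.
(r6,c4): row 6 has {A,B,C,D,E,F}; column 4 has {A,B,C,D,E,F}, so it must be G.

G C F D A E B / A E D C F B G / F G B A C D E / C A E F B G D / E F G B D C A / D B C G E A F / B D A E G F C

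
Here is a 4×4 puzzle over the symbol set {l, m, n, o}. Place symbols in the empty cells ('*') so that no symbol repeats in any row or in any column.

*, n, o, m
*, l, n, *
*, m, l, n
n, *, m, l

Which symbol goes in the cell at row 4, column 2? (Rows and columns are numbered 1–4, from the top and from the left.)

o

At row 1, column 1: row 1 has {m,n,o}; column 1 has {n}; that leaves l.
At row 2, column 4: row 2 has {l,n}; column 4 has {l,m,n}; that leaves o.
At row 3, column 1: row 3 has {l,m,n}; column 1 has {l,n}; that leaves o.
At row 4, column 2: row 4 has {l,m,n}; column 2 has {l,m,n}; that leaves o.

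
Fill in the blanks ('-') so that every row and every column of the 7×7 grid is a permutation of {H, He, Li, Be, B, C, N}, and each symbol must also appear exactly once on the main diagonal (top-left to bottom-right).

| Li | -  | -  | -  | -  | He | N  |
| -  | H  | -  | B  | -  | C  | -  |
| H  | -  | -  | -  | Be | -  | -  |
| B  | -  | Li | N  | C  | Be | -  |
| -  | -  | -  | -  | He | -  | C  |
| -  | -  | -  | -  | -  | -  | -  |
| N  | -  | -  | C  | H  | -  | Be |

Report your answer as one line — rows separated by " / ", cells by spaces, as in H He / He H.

Li C H Be B He N / He H Be B N C Li / H Li C He Be N B / B He Li N C Be H / Be N B Li He H C / C Be N H Li B He / N B He C H Li Be

(r1,c5) = B
(r4,c2) = He
(r4,c7) = H
(r5,c1) = Be
(r6,c6) = B
(r7,c6) = Li
(r2,c1) = He
(r2,c7) = Li
(r3,c3) = C
(r3,c6) = N
(r5,c6) = H
(r6,c1) = C
(r6,c7) = He
(r7,c2) = B
(r7,c3) = He
(r2,c5) = N
(r3,c2) = Li
(r3,c4) = He
(r3,c7) = B
(r5,c2) = N
(r5,c3) = B
(r5,c4) = Li
(r6,c2) = Be
(r6,c4) = H
(r6,c5) = Li
(r1,c2) = C
(r1,c4) = Be
(r2,c3) = Be
(r6,c3) = N
(r1,c3) = H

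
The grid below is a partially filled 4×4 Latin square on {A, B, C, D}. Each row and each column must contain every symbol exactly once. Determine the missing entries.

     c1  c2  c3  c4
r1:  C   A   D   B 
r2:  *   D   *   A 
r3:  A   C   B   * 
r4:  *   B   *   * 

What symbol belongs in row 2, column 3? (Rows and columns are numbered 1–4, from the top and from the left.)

C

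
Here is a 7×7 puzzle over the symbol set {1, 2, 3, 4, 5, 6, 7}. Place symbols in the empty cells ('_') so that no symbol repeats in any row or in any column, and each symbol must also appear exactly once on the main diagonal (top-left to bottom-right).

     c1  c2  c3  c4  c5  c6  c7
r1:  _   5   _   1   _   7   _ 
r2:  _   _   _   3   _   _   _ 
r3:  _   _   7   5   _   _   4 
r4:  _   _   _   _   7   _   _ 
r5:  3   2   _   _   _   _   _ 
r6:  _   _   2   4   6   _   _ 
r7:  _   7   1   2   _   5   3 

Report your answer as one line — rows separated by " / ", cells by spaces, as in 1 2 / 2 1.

(r4,c4) = 6
(r5,c4) = 7
(r6,c6) = 1
(r7,c5) = 4
(r2,c2) = 4
(r5,c5) = 5
(r6,c2) = 3
(r7,c1) = 6
(r1,c1) = 2
(r1,c5) = 3
(r1,c7) = 6
(r3,c1) = 1
(r3,c2) = 6
(r3,c5) = 2
(r3,c6) = 3
(r4,c2) = 1
(r5,c7) = 1
(r1,c3) = 4
(r2,c5) = 1
(r5,c3) = 6
(r5,c6) = 4
(r2,c3) = 5
(r4,c3) = 3
(r4,c6) = 2
(r4,c7) = 5
(r6,c7) = 7
(r2,c1) = 7
(r2,c6) = 6
(r2,c7) = 2
(r4,c1) = 4
(r6,c1) = 5

2 5 4 1 3 7 6 / 7 4 5 3 1 6 2 / 1 6 7 5 2 3 4 / 4 1 3 6 7 2 5 / 3 2 6 7 5 4 1 / 5 3 2 4 6 1 7 / 6 7 1 2 4 5 3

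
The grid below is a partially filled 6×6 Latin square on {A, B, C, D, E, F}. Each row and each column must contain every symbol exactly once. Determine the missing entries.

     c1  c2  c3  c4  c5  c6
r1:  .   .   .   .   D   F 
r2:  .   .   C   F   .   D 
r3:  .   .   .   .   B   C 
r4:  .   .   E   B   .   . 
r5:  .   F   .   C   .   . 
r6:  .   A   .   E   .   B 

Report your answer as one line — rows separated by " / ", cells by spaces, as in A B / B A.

E C B A D F / A B C F E D / F E A D B C / C D E B F A / B F D C A E / D A F E C B

(r1,c4) = A
(r3,c4) = D
(r4,c6) = A
(r5,c6) = E
(r1,c3) = B
(r3,c2) = E
(r5,c5) = A
(r1,c2) = C
(r2,c2) = B
(r2,c5) = E
(r4,c2) = D
(r5,c3) = D
(r6,c3) = F
(r6,c5) = C
(r1,c1) = E
(r2,c1) = A
(r3,c1) = F
(r3,c3) = A
(r4,c1) = C
(r4,c5) = F
(r5,c1) = B
(r6,c1) = D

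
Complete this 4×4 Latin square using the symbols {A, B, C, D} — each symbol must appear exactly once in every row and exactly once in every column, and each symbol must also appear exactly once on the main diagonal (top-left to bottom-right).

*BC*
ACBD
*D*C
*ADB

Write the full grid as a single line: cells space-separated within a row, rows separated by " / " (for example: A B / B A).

D B C A / A C B D / B D A C / C A D B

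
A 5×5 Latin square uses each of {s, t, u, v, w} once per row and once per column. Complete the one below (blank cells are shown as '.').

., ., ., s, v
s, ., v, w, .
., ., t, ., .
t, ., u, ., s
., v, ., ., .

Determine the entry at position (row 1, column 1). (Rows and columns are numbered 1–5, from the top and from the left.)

row 1 has {s,v}; column 3 has {t,u,v} — only w is left for (r1,c3).
row 4 has {s,t,u}; column 2 has {v} — only w is left for (r4,c2).
row 4 has {s,t,u,w}; column 4 has {s,w} — only v is left for (r4,c4).
row 5 has {v}; column 3 has {t,u,v,w} — only s is left for (r5,c3).
row 1 has {s,v,w}; column 1 has {s,t} — only u is left for (r1,c1).

u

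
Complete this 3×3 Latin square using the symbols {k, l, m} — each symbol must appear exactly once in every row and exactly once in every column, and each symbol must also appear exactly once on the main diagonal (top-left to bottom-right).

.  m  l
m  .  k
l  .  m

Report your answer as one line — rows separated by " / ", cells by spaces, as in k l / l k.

(r1,c1) = k
(r2,c2) = l
(r3,c2) = k

k m l / m l k / l k m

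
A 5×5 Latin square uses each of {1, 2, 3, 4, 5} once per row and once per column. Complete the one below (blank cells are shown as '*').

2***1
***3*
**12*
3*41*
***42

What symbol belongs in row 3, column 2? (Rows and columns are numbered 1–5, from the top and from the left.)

5

(r1,c4): row 1 has {1,2}; column 4 has {1,2,3,4}, so it must be 5.
(r4,c5): row 4 has {1,3,4}; column 5 has {1,2}, so it must be 5.
(r1,c3): row 1 has {1,2,5}; column 3 has {1,4}, so it must be 3.
(r2,c5): row 2 has {3}; column 5 has {1,2,5}, so it must be 4.
(r3,c5): row 3 has {1,2}; column 5 has {1,2,4,5}, so it must be 3.
(r4,c2): row 4 has {1,3,4,5}; column 2 is empty so far, so it must be 2.
(r5,c3): row 5 has {2,4}; column 3 has {1,3,4}, so it must be 5.
(r1,c2): row 1 has {1,2,3,5}; column 2 has {2}, so it must be 4.
(r2,c3): row 2 has {3,4}; column 3 has {1,3,4,5}, so it must be 2.
(r3,c2): row 3 has {1,2,3}; column 2 has {2,4}, so it must be 5.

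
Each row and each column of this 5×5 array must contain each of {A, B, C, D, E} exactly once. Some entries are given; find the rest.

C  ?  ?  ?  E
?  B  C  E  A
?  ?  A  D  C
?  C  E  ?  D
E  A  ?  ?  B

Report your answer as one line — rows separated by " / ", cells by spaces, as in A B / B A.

C D B A E / D B C E A / B E A D C / A C E B D / E A D C B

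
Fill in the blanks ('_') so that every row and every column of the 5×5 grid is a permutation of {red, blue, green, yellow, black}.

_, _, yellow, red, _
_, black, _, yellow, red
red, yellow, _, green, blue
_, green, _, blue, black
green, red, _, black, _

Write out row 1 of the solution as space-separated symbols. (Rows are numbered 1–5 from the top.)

black blue yellow red green

(r1,c2) = blue
(r1,c5) = green
(r2,c1) = blue
(r2,c3) = green
(r3,c3) = black
(r4,c1) = yellow
(r4,c3) = red
(r5,c3) = blue
(r5,c5) = yellow
(r1,c1) = black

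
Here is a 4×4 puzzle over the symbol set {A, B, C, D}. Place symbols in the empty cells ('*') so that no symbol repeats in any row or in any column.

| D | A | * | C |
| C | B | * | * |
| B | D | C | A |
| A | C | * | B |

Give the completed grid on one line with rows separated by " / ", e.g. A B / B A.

D A B C / C B A D / B D C A / A C D B

At row 1, column 3: row 1 has {A,C,D}; column 3 has {C}; that leaves B.
At row 2, column 4: row 2 has {B,C}; column 4 has {A,B,C}; that leaves D.
At row 4, column 3: row 4 has {A,B,C}; column 3 has {B,C}; that leaves D.
At row 2, column 3: row 2 has {B,C,D}; column 3 has {B,C,D}; that leaves A.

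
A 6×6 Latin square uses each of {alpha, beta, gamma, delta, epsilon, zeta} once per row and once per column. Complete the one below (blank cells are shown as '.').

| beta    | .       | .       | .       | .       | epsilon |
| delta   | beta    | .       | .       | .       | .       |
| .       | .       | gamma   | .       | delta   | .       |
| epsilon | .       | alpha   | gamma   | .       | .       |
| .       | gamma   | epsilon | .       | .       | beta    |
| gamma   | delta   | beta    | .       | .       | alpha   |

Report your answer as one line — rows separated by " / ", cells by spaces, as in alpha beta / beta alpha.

(r2,c3): row 2 has {beta,delta}; column 3 has {alpha,beta,gamma,epsilon}, so it must be zeta.
(r2,c6): row 2 has {beta,delta,zeta}; column 6 has {alpha,beta,epsilon}, so it must be gamma.
(r3,c6): row 3 has {gamma,delta}; column 6 has {alpha,beta,gamma,epsilon}, so it must be zeta.
(r4,c2): row 4 has {alpha,gamma,epsilon}; column 2 has {beta,gamma,delta}, so it must be zeta.
(r4,c5): row 4 has {alpha,gamma,epsilon,zeta}; column 5 has {delta}, so it must be beta.
(r4,c6): row 4 has {alpha,beta,gamma,epsilon,zeta}; column 6 has {alpha,beta,gamma,epsilon,zeta}, so it must be delta.
(r1,c2): row 1 has {beta,epsilon}; column 2 has {beta,gamma,delta,zeta}, so it must be alpha.
(r1,c3): row 1 has {alpha,beta,epsilon}; column 3 has {alpha,beta,gamma,epsilon,zeta}, so it must be delta.
(r1,c4): row 1 has {alpha,beta,delta,epsilon}; column 4 has {gamma}, so it must be zeta.
(r1,c5): row 1 has {alpha,beta,delta,epsilon,zeta}; column 5 has {beta,delta}, so it must be gamma.
(r3,c1): row 3 has {gamma,delta,zeta}; column 1 has {beta,gamma,delta,epsilon}, so it must be alpha.
(r3,c2): row 3 has {alpha,gamma,delta,zeta}; column 2 has {alpha,beta,gamma,delta,zeta}, so it must be epsilon.
(r3,c4): row 3 has {alpha,gamma,delta,epsilon,zeta}; column 4 has {gamma,zeta}, so it must be beta.
(r5,c1): row 5 has {beta,gamma,epsilon}; column 1 has {alpha,beta,gamma,delta,epsilon}, so it must be zeta.
(r5,c5): row 5 has {beta,gamma,epsilon,zeta}; column 5 has {beta,gamma,delta}, so it must be alpha.
(r6,c4): row 6 has {alpha,beta,gamma,delta}; column 4 has {beta,gamma,zeta}, so it must be epsilon.
(r6,c5): row 6 has {alpha,beta,gamma,delta,epsilon}; column 5 has {alpha,beta,gamma,delta}, so it must be zeta.
(r2,c4): row 2 has {beta,gamma,delta,zeta}; column 4 has {beta,gamma,epsilon,zeta}, so it must be alpha.
(r2,c5): row 2 has {alpha,beta,gamma,delta,zeta}; column 5 has {alpha,beta,gamma,delta,zeta}, so it must be epsilon.
(r5,c4): row 5 has {alpha,beta,gamma,epsilon,zeta}; column 4 has {alpha,beta,gamma,epsilon,zeta}, so it must be delta.

beta alpha delta zeta gamma epsilon / delta beta zeta alpha epsilon gamma / alpha epsilon gamma beta delta zeta / epsilon zeta alpha gamma beta delta / zeta gamma epsilon delta alpha beta / gamma delta beta epsilon zeta alpha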